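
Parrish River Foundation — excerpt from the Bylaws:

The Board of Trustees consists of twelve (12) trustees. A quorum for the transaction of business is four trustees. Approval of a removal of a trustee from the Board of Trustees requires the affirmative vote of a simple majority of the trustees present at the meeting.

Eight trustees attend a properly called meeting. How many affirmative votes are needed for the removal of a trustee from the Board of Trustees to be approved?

5

The removal of a trustee from the Board of Trustees requires a majority of the trustees present (8).
A majority of 8 is 5.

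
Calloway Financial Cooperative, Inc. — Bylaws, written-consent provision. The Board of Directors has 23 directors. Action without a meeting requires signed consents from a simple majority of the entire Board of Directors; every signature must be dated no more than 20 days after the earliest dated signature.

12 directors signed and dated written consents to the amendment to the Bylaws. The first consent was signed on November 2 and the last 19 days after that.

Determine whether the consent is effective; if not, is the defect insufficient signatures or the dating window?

Effective — both the signature and dating-window requirements are satisfied.

Signatures required: a simple majority of 23 — a majority of 23 is 12, so 12 needed; 12 signed. Sufficient.
Dating window: the latest signature is 19 days after the earliest; the limit is 20 days. Within the window.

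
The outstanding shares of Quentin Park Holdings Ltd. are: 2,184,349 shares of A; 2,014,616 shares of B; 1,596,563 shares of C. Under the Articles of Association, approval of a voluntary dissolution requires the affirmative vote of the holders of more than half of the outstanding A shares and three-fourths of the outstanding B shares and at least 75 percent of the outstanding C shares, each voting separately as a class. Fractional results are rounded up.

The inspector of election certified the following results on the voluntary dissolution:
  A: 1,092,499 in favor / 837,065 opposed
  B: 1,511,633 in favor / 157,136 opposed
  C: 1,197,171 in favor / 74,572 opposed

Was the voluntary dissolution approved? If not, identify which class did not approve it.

A: a majority of 2184349 is 1092175; 1,092,175 required, 1,092,499 in favor — approved.
B: 3/4 of 2014616 = 1510962; 1,510,962 required, 1,511,633 in favor — approved.
C: 3/4 of 1596563 = 1197422.25, rounded up to 1197423; 1,197,423 required, 1,197,171 in favor — not approved.

Not approved — the C shares did not give the required vote.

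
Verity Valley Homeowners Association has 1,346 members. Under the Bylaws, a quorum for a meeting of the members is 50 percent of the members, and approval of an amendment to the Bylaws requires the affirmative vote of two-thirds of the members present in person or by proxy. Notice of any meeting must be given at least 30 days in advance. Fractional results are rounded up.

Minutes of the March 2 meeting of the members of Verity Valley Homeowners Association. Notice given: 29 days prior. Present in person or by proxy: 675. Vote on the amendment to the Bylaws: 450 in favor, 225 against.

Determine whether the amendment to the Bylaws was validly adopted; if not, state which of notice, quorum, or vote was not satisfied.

Notice: 29 days given; 30 required. Not satisfied.
Quorum: 50% of 1,346 = 673; 675 present. Satisfied.
Vote: requires two-thirds of those present (675); 2/3 of 675 = 450, so 450 needed; 450 in favor. Satisfied.

Invalid — notice requirement not satisfied.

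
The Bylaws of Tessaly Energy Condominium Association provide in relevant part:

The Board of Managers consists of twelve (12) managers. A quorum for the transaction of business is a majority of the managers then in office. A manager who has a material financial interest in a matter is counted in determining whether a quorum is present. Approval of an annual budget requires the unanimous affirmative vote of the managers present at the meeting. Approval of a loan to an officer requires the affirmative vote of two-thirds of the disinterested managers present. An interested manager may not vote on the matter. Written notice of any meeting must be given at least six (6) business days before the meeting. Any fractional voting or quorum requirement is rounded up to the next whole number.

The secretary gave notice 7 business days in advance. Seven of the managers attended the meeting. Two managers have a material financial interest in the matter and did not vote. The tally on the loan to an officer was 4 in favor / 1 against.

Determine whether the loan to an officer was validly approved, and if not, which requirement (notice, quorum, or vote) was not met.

Notice: 7 business days given; 6 required (7 ≥ 6). Satisfied.
Quorum: 7 present (interested managers count toward quorum); quorum is 7. Satisfied.
Vote: the loan to an officer requires two-thirds of the disinterested managers present (7 − 2 = 5). 2/3 of 5 = 3.33, rounded up to 4, so 4 affirmative votes are needed; 4 voted in favor. Satisfied.

Valid — all requirements satisfied.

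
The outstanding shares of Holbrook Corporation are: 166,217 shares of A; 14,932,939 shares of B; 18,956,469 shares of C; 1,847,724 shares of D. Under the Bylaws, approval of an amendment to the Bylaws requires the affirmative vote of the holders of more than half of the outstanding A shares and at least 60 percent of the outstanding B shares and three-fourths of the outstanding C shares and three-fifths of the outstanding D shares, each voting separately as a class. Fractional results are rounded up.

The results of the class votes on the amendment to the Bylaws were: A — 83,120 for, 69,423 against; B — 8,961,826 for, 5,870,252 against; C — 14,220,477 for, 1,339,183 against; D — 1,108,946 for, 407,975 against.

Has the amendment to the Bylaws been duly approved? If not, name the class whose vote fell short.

A: a majority of 166217 is 83109; 83,109 required, 83,120 in favor — approved.
B: 3/5 of 14932939 = 8959763.40, rounded up to 8959764; 8,959,764 required, 8,961,826 in favor — approved.
C: 3/4 of 18956469 = 14217351.75, rounded up to 14217352; 14,217,352 required, 14,220,477 in favor — approved.
D: 3/5 of 1847724 = 1108634.40, rounded up to 1108635; 1,108,635 required, 1,108,946 in favor — approved.

Approved — every class gave the required vote.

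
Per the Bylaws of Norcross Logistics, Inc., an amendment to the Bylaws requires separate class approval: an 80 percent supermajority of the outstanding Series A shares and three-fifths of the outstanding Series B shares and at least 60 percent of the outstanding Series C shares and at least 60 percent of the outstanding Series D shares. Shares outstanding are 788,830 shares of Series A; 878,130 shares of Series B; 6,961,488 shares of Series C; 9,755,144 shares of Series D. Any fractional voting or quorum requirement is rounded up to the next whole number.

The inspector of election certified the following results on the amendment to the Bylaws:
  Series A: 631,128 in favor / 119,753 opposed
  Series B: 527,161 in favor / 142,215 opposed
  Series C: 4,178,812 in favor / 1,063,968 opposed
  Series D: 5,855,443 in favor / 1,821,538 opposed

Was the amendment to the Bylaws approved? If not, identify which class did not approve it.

Series A: 4/5 of 788830 = 631064; 631,064 required, 631,128 in favor — approved.
Series B: 3/5 of 878130 = 526878; 526,878 required, 527,161 in favor — approved.
Series C: 3/5 of 6961488 = 4176892.80, rounded up to 4176893; 4,176,893 required, 4,178,812 in favor — approved.
Series D: 3/5 of 9755144 = 5853086.40, rounded up to 5853087; 5,853,087 required, 5,855,443 in favor — approved.

Approved — every class gave the required vote.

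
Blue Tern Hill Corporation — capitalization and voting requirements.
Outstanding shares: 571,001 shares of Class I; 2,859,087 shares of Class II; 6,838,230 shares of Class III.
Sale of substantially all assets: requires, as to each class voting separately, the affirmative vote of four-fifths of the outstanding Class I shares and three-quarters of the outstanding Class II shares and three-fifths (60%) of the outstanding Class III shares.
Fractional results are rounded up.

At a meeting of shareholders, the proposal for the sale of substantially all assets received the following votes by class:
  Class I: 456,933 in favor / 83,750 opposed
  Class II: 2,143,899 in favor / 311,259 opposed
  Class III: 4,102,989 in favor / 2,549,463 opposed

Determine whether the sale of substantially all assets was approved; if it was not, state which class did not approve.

Not approved — the Class II shares did not give the required vote.

Class I: 4/5 of 571001 = 456800.80, rounded up to 456801; 456,801 required, 456,933 in favor — approved.
Class II: 3/4 of 2859087 = 2144315.25, rounded up to 2144316; 2,144,316 required, 2,143,899 in favor — not approved.
Class III: 3/5 of 6838230 = 4102938; 4,102,938 required, 4,102,989 in favor — approved.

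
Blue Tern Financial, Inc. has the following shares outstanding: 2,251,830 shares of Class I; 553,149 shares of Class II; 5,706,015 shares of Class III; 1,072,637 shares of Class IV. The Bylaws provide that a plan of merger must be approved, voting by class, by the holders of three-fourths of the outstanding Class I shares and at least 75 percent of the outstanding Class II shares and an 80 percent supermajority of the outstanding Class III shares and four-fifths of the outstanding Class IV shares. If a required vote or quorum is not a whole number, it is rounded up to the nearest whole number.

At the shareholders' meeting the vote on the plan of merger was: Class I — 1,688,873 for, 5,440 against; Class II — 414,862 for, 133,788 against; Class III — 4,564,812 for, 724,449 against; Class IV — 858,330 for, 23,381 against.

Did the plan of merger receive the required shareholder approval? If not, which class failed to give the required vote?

Class I: 3/4 of 2251830 = 1688872.50, rounded up to 1688873; 1,688,873 required, 1,688,873 in favor — approved.
Class II: 3/4 of 553149 = 414861.75, rounded up to 414862; 414,862 required, 414,862 in favor — approved.
Class III: 4/5 of 5706015 = 4564812; 4,564,812 required, 4,564,812 in favor — approved.
Class IV: 4/5 of 1072637 = 858109.60, rounded up to 858110; 858,110 required, 858,330 in favor — approved.

Approved — every class gave the required vote.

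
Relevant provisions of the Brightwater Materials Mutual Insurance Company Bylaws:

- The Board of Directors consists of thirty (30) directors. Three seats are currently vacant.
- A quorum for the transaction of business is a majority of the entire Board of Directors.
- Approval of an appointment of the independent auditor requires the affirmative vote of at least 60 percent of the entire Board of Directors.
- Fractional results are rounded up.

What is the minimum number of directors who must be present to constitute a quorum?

A majority of 30 is 16.

16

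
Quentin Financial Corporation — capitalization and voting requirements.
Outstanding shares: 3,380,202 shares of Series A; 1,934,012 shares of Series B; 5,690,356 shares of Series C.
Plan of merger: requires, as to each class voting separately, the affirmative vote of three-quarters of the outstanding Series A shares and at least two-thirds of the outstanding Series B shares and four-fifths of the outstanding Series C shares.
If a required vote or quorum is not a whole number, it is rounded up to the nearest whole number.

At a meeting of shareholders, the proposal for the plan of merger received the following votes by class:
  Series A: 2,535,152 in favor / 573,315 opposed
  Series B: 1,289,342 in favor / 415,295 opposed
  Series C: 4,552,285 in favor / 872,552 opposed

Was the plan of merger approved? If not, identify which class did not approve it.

Series A: 3/4 of 3380202 = 2535151.50, rounded up to 2535152; 2,535,152 required, 2,535,152 in favor — approved.
Series B: 2/3 of 1934012 = 1289341.33, rounded up to 1289342; 1,289,342 required, 1,289,342 in favor — approved.
Series C: 4/5 of 5690356 = 4552284.80, rounded up to 4552285; 4,552,285 required, 4,552,285 in favor — approved.

Approved — every class gave the required vote.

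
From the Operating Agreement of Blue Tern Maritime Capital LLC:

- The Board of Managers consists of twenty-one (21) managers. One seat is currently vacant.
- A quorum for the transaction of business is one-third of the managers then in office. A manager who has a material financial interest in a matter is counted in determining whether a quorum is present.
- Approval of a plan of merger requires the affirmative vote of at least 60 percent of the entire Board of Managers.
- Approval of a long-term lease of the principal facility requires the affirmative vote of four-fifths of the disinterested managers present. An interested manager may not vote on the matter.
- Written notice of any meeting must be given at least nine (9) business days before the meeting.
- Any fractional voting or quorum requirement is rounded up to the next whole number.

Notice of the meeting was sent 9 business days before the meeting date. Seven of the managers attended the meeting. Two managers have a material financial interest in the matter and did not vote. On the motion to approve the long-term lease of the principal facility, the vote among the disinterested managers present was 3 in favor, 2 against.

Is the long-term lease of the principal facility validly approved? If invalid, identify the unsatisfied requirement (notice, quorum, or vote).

Invalid — vote requirement not satisfied.

Notice: 9 business days given; 9 required (9 ≥ 9). Satisfied.
Quorum: 7 present (interested managers count toward quorum); quorum is 7. Satisfied.
Vote: the long-term lease of the principal facility requires four-fifths of the disinterested managers present (7 − 2 = 5). 4/5 of 5 = 4, so 4 affirmative votes are needed; 3 voted in favor. Not satisfied.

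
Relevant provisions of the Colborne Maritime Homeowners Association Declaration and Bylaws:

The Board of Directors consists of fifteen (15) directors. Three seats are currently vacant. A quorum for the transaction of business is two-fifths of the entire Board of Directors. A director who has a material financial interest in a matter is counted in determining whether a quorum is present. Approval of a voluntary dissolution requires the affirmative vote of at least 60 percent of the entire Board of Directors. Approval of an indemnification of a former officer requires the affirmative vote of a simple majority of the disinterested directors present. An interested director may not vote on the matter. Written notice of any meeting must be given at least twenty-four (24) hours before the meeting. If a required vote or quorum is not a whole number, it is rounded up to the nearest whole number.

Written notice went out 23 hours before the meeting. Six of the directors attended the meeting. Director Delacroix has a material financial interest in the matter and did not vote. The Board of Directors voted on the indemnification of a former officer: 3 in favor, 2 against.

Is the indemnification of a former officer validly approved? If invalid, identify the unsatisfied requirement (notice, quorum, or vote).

Invalid — notice requirement not satisfied.

Notice: 23 hours given; 24 required (23 < 24). Not satisfied.
Quorum: 6 present (interested directors count toward quorum); quorum is 6. Satisfied.
Vote: the indemnification of a former officer requires a majority of the disinterested directors present (6 − 1 = 5). A majority of 5 is 3, so 3 affirmative votes are needed; 3 voted in favor. Satisfied.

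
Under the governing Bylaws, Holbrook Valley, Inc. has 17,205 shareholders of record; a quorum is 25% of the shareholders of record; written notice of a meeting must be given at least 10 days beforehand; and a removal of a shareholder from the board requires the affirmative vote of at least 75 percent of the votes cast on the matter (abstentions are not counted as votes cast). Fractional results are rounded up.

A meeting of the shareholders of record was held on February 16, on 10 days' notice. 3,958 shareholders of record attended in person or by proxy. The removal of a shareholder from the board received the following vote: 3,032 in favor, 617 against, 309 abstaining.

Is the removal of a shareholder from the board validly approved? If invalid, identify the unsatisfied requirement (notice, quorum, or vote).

Invalid — quorum requirement not satisfied.

Notice: 10 days given; 10 required. Satisfied.
Quorum: 25% of 17,205 = 4,301.25, rounded up to 4,302; 3,958 present. Not satisfied.
Vote: requires three-fourths of the votes cast (3,958 − 309 abstaining = 3,649); 3/4 of 3649 = 2736.75, rounded up to 2737, so 2,737 needed; 3,032 in favor. Satisfied.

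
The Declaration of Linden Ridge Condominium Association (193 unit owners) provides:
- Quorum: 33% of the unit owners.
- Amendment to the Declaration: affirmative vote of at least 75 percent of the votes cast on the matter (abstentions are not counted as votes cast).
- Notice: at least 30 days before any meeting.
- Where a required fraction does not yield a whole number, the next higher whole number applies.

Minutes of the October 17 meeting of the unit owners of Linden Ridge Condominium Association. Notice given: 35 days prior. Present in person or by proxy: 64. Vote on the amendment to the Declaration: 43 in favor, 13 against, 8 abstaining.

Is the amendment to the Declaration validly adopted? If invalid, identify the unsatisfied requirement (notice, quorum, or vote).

Valid — all requirements satisfied.

Notice: 35 days given; 30 required. Satisfied.
Quorum: 33% of 193 = 63.69, rounded up to 64; 64 present. Satisfied.
Vote: requires three-fourths of the votes cast (64 − 8 abstaining = 56); 3/4 of 56 = 42, so 42 needed; 43 in favor. Satisfied.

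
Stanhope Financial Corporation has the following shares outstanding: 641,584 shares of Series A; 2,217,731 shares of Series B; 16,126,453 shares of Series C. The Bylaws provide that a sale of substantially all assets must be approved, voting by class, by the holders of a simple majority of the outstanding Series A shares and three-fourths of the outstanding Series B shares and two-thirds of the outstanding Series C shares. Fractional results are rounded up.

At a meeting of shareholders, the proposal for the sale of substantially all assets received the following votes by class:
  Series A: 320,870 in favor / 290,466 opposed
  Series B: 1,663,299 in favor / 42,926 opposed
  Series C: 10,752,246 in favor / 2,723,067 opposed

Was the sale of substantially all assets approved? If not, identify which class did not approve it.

Approved — every class gave the required vote.

Series A: a majority of 641584 is 320793; 320,793 required, 320,870 in favor — approved.
Series B: 3/4 of 2217731 = 1663298.25, rounded up to 1663299; 1,663,299 required, 1,663,299 in favor — approved.
Series C: 2/3 of 16126453 = 10750968.67, rounded up to 10750969; 10,750,969 required, 10,752,246 in favor — approved.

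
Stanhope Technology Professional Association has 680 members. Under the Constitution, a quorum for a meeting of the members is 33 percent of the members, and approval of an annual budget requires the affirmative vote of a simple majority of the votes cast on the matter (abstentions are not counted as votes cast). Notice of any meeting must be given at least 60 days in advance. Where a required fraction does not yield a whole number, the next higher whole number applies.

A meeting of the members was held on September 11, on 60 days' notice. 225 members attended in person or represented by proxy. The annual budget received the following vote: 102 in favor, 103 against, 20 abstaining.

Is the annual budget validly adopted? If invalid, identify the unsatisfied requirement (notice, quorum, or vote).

Notice: 60 days given; 60 required. Satisfied.
Quorum: 33% of 680 = 224.40, rounded up to 225; 225 present. Satisfied.
Vote: requires a majority of the votes cast (225 − 20 abstaining = 205); a majority of 205 is 103, so 103 needed; 102 in favor. Not satisfied.

Invalid — vote requirement not satisfied.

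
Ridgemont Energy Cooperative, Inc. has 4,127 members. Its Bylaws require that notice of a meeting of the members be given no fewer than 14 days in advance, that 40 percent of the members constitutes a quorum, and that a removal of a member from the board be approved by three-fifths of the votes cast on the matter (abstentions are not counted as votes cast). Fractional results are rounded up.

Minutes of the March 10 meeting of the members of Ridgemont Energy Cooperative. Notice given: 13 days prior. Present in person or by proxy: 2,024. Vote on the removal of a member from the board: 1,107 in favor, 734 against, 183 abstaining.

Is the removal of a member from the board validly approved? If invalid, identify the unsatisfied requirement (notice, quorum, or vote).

Invalid — notice requirement not satisfied.

Notice: 13 days given; 14 required. Not satisfied.
Quorum: 40% of 4,127 = 1,650.80, rounded up to 1,651; 2,024 present. Satisfied.
Vote: requires three-fifths of the votes cast (2,024 − 183 abstaining = 1,841); 3/5 of 1841 = 1104.60, rounded up to 1105, so 1,105 needed; 1,107 in favor. Satisfied.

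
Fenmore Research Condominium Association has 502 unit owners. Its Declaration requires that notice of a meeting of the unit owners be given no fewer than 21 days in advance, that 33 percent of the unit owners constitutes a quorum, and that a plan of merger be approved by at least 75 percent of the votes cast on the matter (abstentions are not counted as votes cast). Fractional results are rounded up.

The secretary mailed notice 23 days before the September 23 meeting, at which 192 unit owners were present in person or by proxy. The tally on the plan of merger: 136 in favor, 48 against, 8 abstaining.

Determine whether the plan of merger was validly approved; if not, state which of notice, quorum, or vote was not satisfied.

Invalid — vote requirement not satisfied.

Notice: 23 days given; 21 required. Satisfied.
Quorum: 33% of 502 = 165.66, rounded up to 166; 192 present. Satisfied.
Vote: requires three-fourths of the votes cast (192 − 8 abstaining = 184); 3/4 of 184 = 138, so 138 needed; 136 in favor. Not satisfied.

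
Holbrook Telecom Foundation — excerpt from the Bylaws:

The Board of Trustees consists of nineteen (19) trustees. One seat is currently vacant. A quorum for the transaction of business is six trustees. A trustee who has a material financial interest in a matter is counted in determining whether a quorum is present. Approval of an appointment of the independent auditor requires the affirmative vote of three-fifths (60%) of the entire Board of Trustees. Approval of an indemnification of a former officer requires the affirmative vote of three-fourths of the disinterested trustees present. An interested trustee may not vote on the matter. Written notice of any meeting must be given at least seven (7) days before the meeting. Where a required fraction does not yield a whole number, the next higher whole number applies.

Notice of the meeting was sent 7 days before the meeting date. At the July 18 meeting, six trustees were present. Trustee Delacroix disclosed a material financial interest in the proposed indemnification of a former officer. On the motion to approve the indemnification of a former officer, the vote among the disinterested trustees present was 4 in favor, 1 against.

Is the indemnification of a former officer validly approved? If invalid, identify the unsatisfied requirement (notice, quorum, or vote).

Valid — all requirements satisfied.

Notice: 7 days given; 7 required (7 ≥ 7). Satisfied.
Quorum: 6 present (interested trustees count toward quorum); quorum is 6. Satisfied.
Vote: the indemnification of a former officer requires three-fourths of the disinterested trustees present (6 − 1 = 5). 3/4 of 5 = 3.75, rounded up to 4, so 4 affirmative votes are needed; 4 voted in favor. Satisfied.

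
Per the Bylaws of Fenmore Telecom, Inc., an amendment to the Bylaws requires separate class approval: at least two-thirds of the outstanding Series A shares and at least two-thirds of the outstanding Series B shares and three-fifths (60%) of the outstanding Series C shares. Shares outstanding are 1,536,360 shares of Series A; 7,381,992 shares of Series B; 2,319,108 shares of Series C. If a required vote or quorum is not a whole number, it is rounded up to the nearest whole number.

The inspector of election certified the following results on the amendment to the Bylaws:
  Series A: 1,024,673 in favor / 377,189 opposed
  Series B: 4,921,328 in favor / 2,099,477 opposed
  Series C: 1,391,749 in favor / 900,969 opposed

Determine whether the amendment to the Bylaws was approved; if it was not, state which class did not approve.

Approved — every class gave the required vote.

Series A: 2/3 of 1536360 = 1024240; 1,024,240 required, 1,024,673 in favor — approved.
Series B: 2/3 of 7381992 = 4921328; 4,921,328 required, 4,921,328 in favor — approved.
Series C: 3/5 of 2319108 = 1391464.80, rounded up to 1391465; 1,391,465 required, 1,391,749 in favor — approved.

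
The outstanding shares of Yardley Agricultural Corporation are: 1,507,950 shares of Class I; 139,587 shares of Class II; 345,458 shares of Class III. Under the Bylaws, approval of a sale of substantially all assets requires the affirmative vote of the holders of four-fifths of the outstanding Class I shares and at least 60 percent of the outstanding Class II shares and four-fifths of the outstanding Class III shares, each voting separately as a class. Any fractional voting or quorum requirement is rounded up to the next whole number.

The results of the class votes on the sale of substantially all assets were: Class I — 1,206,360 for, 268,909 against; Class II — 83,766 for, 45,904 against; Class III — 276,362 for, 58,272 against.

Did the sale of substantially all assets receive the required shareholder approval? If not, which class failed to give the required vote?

Class I: 4/5 of 1507950 = 1206360; 1,206,360 required, 1,206,360 in favor — approved.
Class II: 3/5 of 139587 = 83752.20, rounded up to 83753; 83,753 required, 83,766 in favor — approved.
Class III: 4/5 of 345458 = 276366.40, rounded up to 276367; 276,367 required, 276,362 in favor — not approved.

Not approved — the Class III shares did not give the required vote.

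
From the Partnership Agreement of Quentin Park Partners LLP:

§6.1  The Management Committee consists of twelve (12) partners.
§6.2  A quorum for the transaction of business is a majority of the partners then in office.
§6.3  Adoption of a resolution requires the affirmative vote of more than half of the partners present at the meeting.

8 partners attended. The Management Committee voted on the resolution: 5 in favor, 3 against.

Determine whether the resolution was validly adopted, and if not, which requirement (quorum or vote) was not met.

Valid — all requirements satisfied.

Quorum: 8 present; quorum is 7. Satisfied.
Vote: the resolution requires a majority of the partners present (8). A majority of 8 is 5, so 5 affirmative votes are needed; 5 voted in favor. Satisfied.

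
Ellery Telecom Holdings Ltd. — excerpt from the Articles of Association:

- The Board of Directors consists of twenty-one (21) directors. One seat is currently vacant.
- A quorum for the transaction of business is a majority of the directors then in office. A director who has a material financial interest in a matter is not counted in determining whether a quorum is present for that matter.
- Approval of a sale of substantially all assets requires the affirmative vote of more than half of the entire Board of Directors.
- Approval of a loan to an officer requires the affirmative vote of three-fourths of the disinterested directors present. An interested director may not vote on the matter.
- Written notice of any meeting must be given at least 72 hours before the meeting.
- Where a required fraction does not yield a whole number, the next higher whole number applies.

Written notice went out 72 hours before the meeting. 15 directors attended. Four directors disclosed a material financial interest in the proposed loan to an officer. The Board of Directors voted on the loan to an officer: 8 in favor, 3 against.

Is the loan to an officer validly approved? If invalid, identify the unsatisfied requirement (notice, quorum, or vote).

Notice: 72 hours given; 72 required (72 ≥ 72). Satisfied.
Quorum: 15 present, but the 4 interested directors do not count, leaving 11. Quorum is 11. Satisfied.
Vote: the loan to an officer requires three-fourths of the disinterested directors present (15 − 4 = 11). 3/4 of 11 = 8.25, rounded up to 9, so 9 affirmative votes are needed; 8 voted in favor. Not satisfied.

Invalid — vote requirement not satisfied.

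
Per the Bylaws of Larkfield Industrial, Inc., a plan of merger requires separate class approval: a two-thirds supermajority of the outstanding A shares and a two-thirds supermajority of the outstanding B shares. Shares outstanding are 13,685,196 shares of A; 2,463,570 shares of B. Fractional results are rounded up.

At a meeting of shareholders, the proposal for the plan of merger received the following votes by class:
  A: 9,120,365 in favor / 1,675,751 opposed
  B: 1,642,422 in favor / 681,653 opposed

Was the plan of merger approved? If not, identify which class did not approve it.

Not approved — the A shares did not give the required vote.

A: 2/3 of 13685196 = 9123464; 9,123,464 required, 9,120,365 in favor — not approved.
B: 2/3 of 2463570 = 1642380; 1,642,380 required, 1,642,422 in favor — approved.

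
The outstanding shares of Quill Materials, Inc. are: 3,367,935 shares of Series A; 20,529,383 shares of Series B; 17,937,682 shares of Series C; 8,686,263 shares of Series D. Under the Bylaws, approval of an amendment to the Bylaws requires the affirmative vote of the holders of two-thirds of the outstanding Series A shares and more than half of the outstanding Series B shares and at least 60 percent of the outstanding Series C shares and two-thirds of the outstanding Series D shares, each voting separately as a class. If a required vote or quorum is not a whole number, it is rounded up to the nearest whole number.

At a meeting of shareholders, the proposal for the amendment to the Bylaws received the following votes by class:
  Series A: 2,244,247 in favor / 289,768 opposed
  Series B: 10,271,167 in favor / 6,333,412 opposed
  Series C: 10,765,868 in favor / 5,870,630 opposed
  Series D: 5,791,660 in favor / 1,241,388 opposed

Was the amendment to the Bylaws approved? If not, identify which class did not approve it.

Series A: 2/3 of 3367935 = 2245290; 2,245,290 required, 2,244,247 in favor — not approved.
Series B: a majority of 20529383 is 10264692; 10,264,692 required, 10,271,167 in favor — approved.
Series C: 3/5 of 17937682 = 10762609.20, rounded up to 10762610; 10,762,610 required, 10,765,868 in favor — approved.
Series D: 2/3 of 8686263 = 5790842; 5,790,842 required, 5,791,660 in favor — approved.

Not approved — the Series A shares did not give the required vote.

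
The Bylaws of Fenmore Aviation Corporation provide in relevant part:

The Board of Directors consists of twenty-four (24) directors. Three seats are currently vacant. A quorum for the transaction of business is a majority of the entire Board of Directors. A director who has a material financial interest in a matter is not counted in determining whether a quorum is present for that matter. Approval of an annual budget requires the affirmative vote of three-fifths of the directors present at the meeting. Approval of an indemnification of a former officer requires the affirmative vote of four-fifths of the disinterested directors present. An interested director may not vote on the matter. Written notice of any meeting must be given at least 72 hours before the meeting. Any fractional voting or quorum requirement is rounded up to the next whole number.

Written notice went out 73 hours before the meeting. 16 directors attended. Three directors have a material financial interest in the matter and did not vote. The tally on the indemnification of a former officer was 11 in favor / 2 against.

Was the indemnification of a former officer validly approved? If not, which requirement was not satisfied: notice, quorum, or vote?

Notice: 73 hours given; 72 required (73 ≥ 72). Satisfied.
Quorum: 16 present, but the 3 interested directors do not count, leaving 13. Quorum is 13. Satisfied.
Vote: the indemnification of a former officer requires four-fifths of the disinterested directors present (16 − 3 = 13). 4/5 of 13 = 10.40, rounded up to 11, so 11 affirmative votes are needed; 11 voted in favor. Satisfied.

Valid — all requirements satisfied.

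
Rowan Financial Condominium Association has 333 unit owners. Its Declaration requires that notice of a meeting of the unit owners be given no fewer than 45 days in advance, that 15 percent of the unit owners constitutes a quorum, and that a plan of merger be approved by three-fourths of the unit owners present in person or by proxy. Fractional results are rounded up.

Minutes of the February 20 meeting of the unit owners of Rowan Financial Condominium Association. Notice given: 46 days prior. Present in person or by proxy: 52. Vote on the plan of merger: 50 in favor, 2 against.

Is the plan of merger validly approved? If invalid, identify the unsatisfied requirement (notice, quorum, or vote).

Valid — all requirements satisfied.

Notice: 46 days given; 45 required. Satisfied.
Quorum: 15% of 333 = 49.95, rounded up to 50; 52 present. Satisfied.
Vote: requires three-fourths of those present (52); 3/4 of 52 = 39, so 39 needed; 50 in favor. Satisfied.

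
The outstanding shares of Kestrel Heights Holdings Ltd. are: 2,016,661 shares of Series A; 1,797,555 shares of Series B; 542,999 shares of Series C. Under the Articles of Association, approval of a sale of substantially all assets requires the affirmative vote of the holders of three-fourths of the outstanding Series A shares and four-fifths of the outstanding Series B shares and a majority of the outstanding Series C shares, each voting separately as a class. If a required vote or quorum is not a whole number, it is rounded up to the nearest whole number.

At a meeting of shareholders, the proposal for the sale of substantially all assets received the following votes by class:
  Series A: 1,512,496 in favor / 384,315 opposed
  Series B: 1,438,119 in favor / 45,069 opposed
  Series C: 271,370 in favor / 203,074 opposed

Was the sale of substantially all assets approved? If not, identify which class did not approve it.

Series A: 3/4 of 2016661 = 1512495.75, rounded up to 1512496; 1,512,496 required, 1,512,496 in favor — approved.
Series B: 4/5 of 1797555 = 1438044; 1,438,044 required, 1,438,119 in favor — approved.
Series C: a majority of 542999 is 271500; 271,500 required, 271,370 in favor — not approved.

Not approved — the Series C shares did not give the required vote.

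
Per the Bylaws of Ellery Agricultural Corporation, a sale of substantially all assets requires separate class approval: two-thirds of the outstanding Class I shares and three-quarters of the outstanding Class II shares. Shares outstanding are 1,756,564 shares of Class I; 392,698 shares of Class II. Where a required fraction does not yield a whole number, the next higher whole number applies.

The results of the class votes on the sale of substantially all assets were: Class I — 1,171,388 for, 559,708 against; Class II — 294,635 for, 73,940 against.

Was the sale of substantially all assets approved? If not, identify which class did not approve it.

Class I: 2/3 of 1756564 = 1171042.67, rounded up to 1171043; 1,171,043 required, 1,171,388 in favor — approved.
Class II: 3/4 of 392698 = 294523.50, rounded up to 294524; 294,524 required, 294,635 in favor — approved.

Approved — every class gave the required vote.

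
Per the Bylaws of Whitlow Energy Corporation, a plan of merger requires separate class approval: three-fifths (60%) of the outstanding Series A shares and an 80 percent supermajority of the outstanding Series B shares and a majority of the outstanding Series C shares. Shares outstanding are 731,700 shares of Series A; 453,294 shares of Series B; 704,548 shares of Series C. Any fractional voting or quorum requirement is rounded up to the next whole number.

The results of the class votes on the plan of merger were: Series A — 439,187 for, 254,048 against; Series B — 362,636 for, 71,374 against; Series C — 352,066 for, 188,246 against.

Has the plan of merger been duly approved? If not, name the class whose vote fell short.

Series A: 3/5 of 731700 = 439020; 439,020 required, 439,187 in favor — approved.
Series B: 4/5 of 453294 = 362635.20, rounded up to 362636; 362,636 required, 362,636 in favor — approved.
Series C: a majority of 704548 is 352275; 352,275 required, 352,066 in favor — not approved.

Not approved — the Series C shares did not give the required vote.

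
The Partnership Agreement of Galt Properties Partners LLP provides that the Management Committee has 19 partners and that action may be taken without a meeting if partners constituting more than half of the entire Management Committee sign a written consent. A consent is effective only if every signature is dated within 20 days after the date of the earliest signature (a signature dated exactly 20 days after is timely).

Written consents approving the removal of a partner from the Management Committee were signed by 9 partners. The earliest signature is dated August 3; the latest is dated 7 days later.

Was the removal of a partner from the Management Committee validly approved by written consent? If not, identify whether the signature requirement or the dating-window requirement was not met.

Signatures required: more than half of 19 — a majority of 19 is 10, so 10 needed; 9 signed. Insufficient.
Dating window: the latest signature is 7 days after the earliest; the limit is 20 days. Within the window.

Not effective — insufficient signatures.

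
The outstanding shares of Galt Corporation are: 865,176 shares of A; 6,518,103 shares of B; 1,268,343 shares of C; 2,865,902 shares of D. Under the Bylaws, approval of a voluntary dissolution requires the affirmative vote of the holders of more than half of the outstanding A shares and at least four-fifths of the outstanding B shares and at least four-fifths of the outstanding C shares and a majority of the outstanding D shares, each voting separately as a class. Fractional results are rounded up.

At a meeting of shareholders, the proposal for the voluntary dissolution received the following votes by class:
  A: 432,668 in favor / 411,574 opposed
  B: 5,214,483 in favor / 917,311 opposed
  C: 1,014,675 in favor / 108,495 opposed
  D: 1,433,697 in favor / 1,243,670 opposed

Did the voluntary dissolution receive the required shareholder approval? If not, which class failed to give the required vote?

Approved — every class gave the required vote.

A: a majority of 865176 is 432589; 432,589 required, 432,668 in favor — approved.
B: 4/5 of 6518103 = 5214482.40, rounded up to 5214483; 5,214,483 required, 5,214,483 in favor — approved.
C: 4/5 of 1268343 = 1014674.40, rounded up to 1014675; 1,014,675 required, 1,014,675 in favor — approved.
D: a majority of 2865902 is 1432952; 1,432,952 required, 1,433,697 in favor — approved.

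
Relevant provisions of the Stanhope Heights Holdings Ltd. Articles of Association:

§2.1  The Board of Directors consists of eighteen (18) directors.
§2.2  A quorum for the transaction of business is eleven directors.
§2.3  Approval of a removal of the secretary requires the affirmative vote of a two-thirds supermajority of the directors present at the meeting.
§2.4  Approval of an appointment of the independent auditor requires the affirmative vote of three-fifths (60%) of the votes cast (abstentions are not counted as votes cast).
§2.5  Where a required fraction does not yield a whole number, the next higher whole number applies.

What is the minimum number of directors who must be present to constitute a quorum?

The quorum is fixed at 11.

11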